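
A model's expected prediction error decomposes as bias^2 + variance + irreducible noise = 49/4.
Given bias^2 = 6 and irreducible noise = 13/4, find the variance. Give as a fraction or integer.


Total error = bias^2 + variance + irreducible noise. So variance = 49/4 - 6 - 13/4 = 3.

3


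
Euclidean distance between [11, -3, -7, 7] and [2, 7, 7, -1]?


d = sqrt(sum of squared differences). (11-2)^2=81, (-3-7)^2=100, (-7-7)^2=196, (7--1)^2=64. Sum = 441.

21


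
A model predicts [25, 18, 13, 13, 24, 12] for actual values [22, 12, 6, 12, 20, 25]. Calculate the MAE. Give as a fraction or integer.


MAE = (1/6) * (|22-25|=3 + |12-18|=6 + |6-13|=7 + |12-13|=1 + |20-24|=4 + |25-12|=13). Sum = 34. MAE = 17/3.

17/3


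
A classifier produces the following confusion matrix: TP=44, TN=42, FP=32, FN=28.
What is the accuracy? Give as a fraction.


Accuracy = (TP + TN) / (TP + TN + FP + FN) = (44 + 42) / 146 = 43/73.

43/73


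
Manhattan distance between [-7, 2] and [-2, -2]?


d = sum of absolute differences: |-7--2|=5 + |2--2|=4 = 9.

9


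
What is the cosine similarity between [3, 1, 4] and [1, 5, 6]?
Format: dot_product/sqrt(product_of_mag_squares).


dot = 32. |a|^2 = 26, |b|^2 = 62. cos = 32/sqrt(1612).

32/sqrt(1612)


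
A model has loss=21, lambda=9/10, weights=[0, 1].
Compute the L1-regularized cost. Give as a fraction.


L1 norm = sum(|w|) = 1. J = 21 + 9/10 * 1 = 219/10.

219/10


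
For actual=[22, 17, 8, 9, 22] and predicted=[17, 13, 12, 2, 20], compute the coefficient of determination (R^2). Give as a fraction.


Mean(y) = 78/5. SS_res = 110. SS_tot = 926/5. R^2 = 1 - 110/(926/5) = 188/463.

188/463


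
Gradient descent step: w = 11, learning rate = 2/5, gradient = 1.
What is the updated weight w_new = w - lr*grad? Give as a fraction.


w_new = 11 - 2/5 * 1 = 11 - 2/5 = 53/5.

53/5


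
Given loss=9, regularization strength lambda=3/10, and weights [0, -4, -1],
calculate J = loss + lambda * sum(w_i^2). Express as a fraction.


L2 sq norm = sum(w^2) = 17. J = 9 + 3/10 * 17 = 141/10.

141/10


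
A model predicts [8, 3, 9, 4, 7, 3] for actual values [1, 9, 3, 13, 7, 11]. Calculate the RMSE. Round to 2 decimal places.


MSE = 44.3333. RMSE = sqrt(44.3333) = 6.66.

6.66


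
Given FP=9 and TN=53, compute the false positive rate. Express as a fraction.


FPR = FP / (FP + TN) = 9 / 62 = 9/62.

9/62


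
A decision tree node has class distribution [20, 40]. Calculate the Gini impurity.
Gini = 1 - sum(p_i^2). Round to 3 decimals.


Total = 60. Proportions: 20/60, 40/60. sum(p_i^2) = 0.5556. Gini = 1 - 0.5556 = 0.4444, which rounds to 0.444.

0.444


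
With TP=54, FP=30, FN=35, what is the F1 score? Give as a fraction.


Precision = 54/84 = 9/14. Recall = 54/89 = 54/89. F1 = 2*P*R/(P+R) = 108/173.

108/173


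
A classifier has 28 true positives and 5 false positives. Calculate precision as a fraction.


Precision = TP / (TP + FP) = 28 / 33 = 28/33.

28/33


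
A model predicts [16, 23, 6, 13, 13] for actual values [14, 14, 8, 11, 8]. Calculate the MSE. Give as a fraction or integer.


MSE = (1/5) * ((14-16)^2=4 + (14-23)^2=81 + (8-6)^2=4 + (11-13)^2=4 + (8-13)^2=25). Sum = 118. MSE = 118/5.

118/5


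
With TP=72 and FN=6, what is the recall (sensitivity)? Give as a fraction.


Recall = TP / (TP + FN) = 72 / 78 = 12/13.

12/13


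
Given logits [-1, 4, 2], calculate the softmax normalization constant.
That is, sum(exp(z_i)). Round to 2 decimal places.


Denom = e^-1=0.3679 + e^4=54.5982 + e^2=7.3891. Sum = 62.3552, which rounds to 62.36.

62.36


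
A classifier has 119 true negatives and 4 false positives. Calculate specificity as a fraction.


Specificity = TN / (TN + FP) = 119 / 123 = 119/123.

119/123


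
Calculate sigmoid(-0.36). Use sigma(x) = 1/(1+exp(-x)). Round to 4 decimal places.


sigma(-0.36) = 1/(1+e^(0.36)) = 1/(1+1.433329) = 1/2.433329 = 0.4110.

0.4110


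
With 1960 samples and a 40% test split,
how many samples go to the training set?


Test set = 1960 * 40% = 784. Training set = 1960 - 784 = 1176.

1176


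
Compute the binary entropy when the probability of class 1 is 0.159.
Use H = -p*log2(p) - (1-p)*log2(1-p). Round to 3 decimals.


H = -0.159*log2(0.159) - 0.841*log2(0.841) = 0.632.

0.632


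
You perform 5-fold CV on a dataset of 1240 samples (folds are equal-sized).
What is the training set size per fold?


Each validation fold has 1240/5 = 248 samples. Training set = 1240 - 248 = 992.

992


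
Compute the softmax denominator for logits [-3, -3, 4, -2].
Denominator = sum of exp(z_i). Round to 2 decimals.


Denom = e^-3=0.0498 + e^-3=0.0498 + e^4=54.5982 + e^-2=0.1353. Sum = 54.8331, which rounds to 54.83.

54.83


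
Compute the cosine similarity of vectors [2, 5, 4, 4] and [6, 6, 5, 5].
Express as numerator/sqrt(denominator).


dot = 82. |a|^2 = 61, |b|^2 = 122. cos = 82/sqrt(7442).

82/sqrt(7442)


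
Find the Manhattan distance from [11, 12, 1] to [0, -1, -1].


d = sum of absolute differences: |11-0|=11 + |12--1|=13 + |1--1|=2 = 26.

26


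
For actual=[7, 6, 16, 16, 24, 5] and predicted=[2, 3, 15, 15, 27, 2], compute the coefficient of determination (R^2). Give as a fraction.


Mean(y) = 37/3. SS_res = 54. SS_tot = 856/3. R^2 = 1 - 54/(856/3) = 347/428.

347/428


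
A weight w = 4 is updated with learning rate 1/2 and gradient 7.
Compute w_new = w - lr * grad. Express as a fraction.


w_new = 4 - 1/2 * 7 = 4 - 7/2 = 1/2.

1/2


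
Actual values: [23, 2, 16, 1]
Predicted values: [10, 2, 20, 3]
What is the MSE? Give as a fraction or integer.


MSE = (1/4) * ((23-10)^2=169 + (2-2)^2=0 + (16-20)^2=16 + (1-3)^2=4). Sum = 189. MSE = 189/4.

189/4


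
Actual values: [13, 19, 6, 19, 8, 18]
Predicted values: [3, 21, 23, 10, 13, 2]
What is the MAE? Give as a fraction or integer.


MAE = (1/6) * (|13-3|=10 + |19-21|=2 + |6-23|=17 + |19-10|=9 + |8-13|=5 + |18-2|=16). Sum = 59. MAE = 59/6.

59/6


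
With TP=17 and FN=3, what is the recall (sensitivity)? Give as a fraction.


Recall = TP / (TP + FN) = 17 / 20 = 17/20.

17/20


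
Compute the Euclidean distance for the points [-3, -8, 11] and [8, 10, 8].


d = sqrt(sum of squared differences). (-3-8)^2=121, (-8-10)^2=324, (11-8)^2=9. Sum = 454.

sqrt(454)


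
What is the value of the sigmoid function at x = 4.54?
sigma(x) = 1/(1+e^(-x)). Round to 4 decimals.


sigma(4.54) = 1/(1+e^(-4.54)) = 1/(1+0.010673) = 1/1.010673 = 0.9894.

0.9894


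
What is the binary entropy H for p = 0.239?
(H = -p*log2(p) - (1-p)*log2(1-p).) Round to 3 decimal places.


H = -0.239*log2(0.239) - 0.761*log2(0.761) = 0.793.

0.793


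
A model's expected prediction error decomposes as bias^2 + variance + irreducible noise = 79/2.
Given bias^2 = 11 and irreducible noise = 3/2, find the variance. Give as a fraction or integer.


Total error = bias^2 + variance + irreducible noise. So variance = 79/2 - 11 - 3/2 = 27.

27


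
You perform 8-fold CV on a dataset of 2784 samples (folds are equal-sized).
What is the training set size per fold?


Each validation fold has 2784/8 = 348 samples. Training set = 2784 - 348 = 2436.

2436


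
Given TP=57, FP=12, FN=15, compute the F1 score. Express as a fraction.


Precision = 57/69 = 19/23. Recall = 57/72 = 19/24. F1 = 2*P*R/(P+R) = 38/47.

38/47


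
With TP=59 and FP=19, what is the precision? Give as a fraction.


Precision = TP / (TP + FP) = 59 / 78 = 59/78.

59/78


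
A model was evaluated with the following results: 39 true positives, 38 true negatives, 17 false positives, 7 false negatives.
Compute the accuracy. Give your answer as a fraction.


Accuracy = (TP + TN) / (TP + TN + FP + FN) = (39 + 38) / 101 = 77/101.

77/101


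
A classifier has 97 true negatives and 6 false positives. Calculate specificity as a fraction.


Specificity = TN / (TN + FP) = 97 / 103 = 97/103.

97/103


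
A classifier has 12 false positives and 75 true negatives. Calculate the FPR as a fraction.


FPR = FP / (FP + TN) = 12 / 87 = 4/29.

4/29


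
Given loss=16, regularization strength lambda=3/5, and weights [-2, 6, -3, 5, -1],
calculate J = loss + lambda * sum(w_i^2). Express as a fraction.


L2 sq norm = sum(w^2) = 75. J = 16 + 3/5 * 75 = 61.

61


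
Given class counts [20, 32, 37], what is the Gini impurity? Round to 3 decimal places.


Total = 89. Proportions: 20/89, 32/89, 37/89. sum(p_i^2) = 0.3526. Gini = 1 - 0.3526 = 0.6474, which rounds to 0.647.

0.647


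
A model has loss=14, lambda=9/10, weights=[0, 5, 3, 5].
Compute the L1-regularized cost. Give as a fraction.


L1 norm = sum(|w|) = 13. J = 14 + 9/10 * 13 = 257/10.

257/10


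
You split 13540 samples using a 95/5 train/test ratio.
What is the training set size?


Test set = 13540 * 5% = 677. Training set = 13540 - 677 = 12863.

12863


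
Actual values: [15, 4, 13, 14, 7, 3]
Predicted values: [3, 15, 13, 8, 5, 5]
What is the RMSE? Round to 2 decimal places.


MSE = 51.5000. RMSE = sqrt(51.5000) = 7.18.

7.18


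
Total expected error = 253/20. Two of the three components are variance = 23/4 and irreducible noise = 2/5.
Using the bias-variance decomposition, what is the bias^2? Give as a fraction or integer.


Total error = bias^2 + variance + irreducible noise. So bias^2 = 253/20 - 23/4 - 2/5 = 13/2.

13/2


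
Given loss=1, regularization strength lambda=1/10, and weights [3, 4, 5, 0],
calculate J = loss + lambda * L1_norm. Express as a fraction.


L1 norm = sum(|w|) = 12. J = 1 + 1/10 * 12 = 11/5.

11/5


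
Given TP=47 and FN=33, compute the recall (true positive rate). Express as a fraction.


Recall = TP / (TP + FN) = 47 / 80 = 47/80.

47/80


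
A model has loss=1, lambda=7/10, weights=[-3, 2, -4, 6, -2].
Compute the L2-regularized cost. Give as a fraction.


L2 sq norm = sum(w^2) = 69. J = 1 + 7/10 * 69 = 493/10.

493/10


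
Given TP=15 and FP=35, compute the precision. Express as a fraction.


Precision = TP / (TP + FP) = 15 / 50 = 3/10.

3/10


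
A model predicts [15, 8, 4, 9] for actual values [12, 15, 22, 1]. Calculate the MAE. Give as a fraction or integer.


MAE = (1/4) * (|12-15|=3 + |15-8|=7 + |22-4|=18 + |1-9|=8). Sum = 36. MAE = 9.

9


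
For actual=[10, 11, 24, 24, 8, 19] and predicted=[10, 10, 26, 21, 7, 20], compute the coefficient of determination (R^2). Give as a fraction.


Mean(y) = 16. SS_res = 16. SS_tot = 262. R^2 = 1 - 16/(262) = 123/131.

123/131


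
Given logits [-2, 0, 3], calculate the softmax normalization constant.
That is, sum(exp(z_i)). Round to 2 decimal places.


Denom = e^-2=0.1353 + e^0=1.0000 + e^3=20.0855. Sum = 21.2208, which rounds to 21.22.

21.22


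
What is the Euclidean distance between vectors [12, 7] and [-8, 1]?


d = sqrt(sum of squared differences). (12--8)^2=400, (7-1)^2=36. Sum = 436.

sqrt(436)


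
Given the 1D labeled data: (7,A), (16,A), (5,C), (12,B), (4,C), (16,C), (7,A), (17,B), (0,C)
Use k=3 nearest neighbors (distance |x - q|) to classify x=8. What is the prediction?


Distances: |7-8|=1, |16-8|=8, |5-8|=3, |12-8|=4, |4-8|=4, |16-8|=8, |7-8|=1, |17-8|=9, |0-8|=8. 3 nearest: (7,A), (7,A), (5,C). Counts: {'A': 2, 'C': 1}. Majority class: A.

A


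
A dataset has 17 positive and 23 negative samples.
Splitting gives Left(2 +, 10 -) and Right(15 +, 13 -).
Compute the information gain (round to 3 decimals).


H(parent) = 0.9837. H(left) = 0.6500, H(right) = 0.9963. Weighted = (12/40)*0.6500 + (28/40)*0.9963 = 0.8924. IG = 0.9837 - 0.8924 = 0.0913, which rounds to 0.091.

0.091


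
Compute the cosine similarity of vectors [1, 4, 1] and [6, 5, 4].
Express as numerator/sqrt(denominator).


dot = 30. |a|^2 = 18, |b|^2 = 77. cos = 30/sqrt(1386).

30/sqrt(1386)


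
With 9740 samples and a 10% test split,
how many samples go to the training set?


Test set = 9740 * 10% = 974. Training set = 9740 - 974 = 8766.

8766


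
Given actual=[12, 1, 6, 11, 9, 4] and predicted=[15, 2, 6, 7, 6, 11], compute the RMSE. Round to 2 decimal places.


MSE = 14.0000. RMSE = sqrt(14.0000) = 3.74.

3.74


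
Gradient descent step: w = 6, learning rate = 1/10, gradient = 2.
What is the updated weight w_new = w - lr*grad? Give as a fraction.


w_new = 6 - 1/10 * 2 = 6 - 1/5 = 29/5.

29/5


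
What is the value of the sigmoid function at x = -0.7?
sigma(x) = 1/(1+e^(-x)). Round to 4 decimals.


sigma(-0.7) = 1/(1+e^(0.7)) = 1/(1+2.013753) = 1/3.013753 = 0.3318.

0.3318


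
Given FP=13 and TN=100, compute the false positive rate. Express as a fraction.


FPR = FP / (FP + TN) = 13 / 113 = 13/113.

13/113


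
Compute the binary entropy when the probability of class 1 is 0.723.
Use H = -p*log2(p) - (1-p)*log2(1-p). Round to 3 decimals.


H = -0.723*log2(0.723) - 0.277*log2(0.277) = 0.851.

0.851


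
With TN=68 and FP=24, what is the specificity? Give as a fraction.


Specificity = TN / (TN + FP) = 68 / 92 = 17/23.

17/23


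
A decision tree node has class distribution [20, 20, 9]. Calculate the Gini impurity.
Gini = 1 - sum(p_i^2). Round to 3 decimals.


Total = 49. Proportions: 20/49, 20/49, 9/49. sum(p_i^2) = 0.3669. Gini = 1 - 0.3669 = 0.6331, which rounds to 0.633.

0.633


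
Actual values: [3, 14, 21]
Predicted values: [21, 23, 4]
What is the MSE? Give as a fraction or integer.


MSE = (1/3) * ((3-21)^2=324 + (14-23)^2=81 + (21-4)^2=289). Sum = 694. MSE = 694/3.

694/3


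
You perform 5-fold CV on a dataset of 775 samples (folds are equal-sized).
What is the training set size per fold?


Each validation fold has 775/5 = 155 samples. Training set = 775 - 155 = 620.

620


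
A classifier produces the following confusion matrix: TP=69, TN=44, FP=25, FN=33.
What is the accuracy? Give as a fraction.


Accuracy = (TP + TN) / (TP + TN + FP + FN) = (69 + 44) / 171 = 113/171.

113/171


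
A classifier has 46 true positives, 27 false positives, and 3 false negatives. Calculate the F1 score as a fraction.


Precision = 46/73 = 46/73. Recall = 46/49 = 46/49. F1 = 2*P*R/(P+R) = 46/61.

46/61


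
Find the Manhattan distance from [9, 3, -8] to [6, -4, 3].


d = sum of absolute differences: |9-6|=3 + |3--4|=7 + |-8-3|=11 = 21.

21


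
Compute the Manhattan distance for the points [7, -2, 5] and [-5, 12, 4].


d = sum of absolute differences: |7--5|=12 + |-2-12|=14 + |5-4|=1 = 27.

27


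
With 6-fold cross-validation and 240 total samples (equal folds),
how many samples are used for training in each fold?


Each validation fold has 240/6 = 40 samples. Training set = 240 - 40 = 200.

200


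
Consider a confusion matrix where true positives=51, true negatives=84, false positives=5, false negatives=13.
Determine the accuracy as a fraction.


Accuracy = (TP + TN) / (TP + TN + FP + FN) = (51 + 84) / 153 = 15/17.

15/17


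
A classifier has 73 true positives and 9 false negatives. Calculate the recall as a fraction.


Recall = TP / (TP + FN) = 73 / 82 = 73/82.

73/82


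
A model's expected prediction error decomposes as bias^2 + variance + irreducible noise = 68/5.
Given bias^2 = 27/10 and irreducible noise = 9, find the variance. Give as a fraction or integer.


Total error = bias^2 + variance + irreducible noise. So variance = 68/5 - 27/10 - 9 = 19/10.

19/10


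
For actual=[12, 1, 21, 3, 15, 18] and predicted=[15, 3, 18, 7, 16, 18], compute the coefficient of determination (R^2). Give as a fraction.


Mean(y) = 35/3. SS_res = 39. SS_tot = 982/3. R^2 = 1 - 39/(982/3) = 865/982.

865/982


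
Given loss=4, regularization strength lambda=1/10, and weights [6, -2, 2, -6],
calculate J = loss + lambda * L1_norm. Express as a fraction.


L1 norm = sum(|w|) = 16. J = 4 + 1/10 * 16 = 28/5.

28/5


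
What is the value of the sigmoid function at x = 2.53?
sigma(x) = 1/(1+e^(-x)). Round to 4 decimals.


sigma(2.53) = 1/(1+e^(-2.53)) = 1/(1+0.079659) = 1/1.079659 = 0.9262.

0.9262


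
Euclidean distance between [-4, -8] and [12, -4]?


d = sqrt(sum of squared differences). (-4-12)^2=256, (-8--4)^2=16. Sum = 272.

sqrt(272)


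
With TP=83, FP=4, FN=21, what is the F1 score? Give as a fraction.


Precision = 83/87 = 83/87. Recall = 83/104 = 83/104. F1 = 2*P*R/(P+R) = 166/191.

166/191


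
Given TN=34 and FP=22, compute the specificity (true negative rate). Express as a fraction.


Specificity = TN / (TN + FP) = 34 / 56 = 17/28.

17/28


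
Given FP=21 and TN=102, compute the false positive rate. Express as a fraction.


FPR = FP / (FP + TN) = 21 / 123 = 7/41.

7/41


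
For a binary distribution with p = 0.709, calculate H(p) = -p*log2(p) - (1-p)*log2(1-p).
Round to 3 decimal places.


H = -0.709*log2(0.709) - 0.291*log2(0.291) = 0.870.

0.870


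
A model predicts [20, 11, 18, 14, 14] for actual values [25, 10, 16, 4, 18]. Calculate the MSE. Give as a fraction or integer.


MSE = (1/5) * ((25-20)^2=25 + (10-11)^2=1 + (16-18)^2=4 + (4-14)^2=100 + (18-14)^2=16). Sum = 146. MSE = 146/5.

146/5


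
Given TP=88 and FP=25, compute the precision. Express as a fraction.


Precision = TP / (TP + FP) = 88 / 113 = 88/113.

88/113


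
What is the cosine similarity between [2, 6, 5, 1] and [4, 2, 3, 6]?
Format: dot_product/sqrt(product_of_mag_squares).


dot = 41. |a|^2 = 66, |b|^2 = 65. cos = 41/sqrt(4290).

41/sqrt(4290)


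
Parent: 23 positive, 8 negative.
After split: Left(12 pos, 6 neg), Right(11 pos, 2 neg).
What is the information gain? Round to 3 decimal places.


H(parent) = 0.8238. H(left) = 0.9183, H(right) = 0.6194. Weighted = (18/31)*0.9183 + (13/31)*0.6194 = 0.7930. IG = 0.8238 - 0.7930 = 0.0308, which rounds to 0.031.

0.031


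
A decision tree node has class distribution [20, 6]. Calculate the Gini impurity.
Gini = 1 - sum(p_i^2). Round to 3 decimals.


Total = 26. Proportions: 20/26, 6/26. sum(p_i^2) = 0.6450. Gini = 1 - 0.6450 = 0.3550, which rounds to 0.355.

0.355


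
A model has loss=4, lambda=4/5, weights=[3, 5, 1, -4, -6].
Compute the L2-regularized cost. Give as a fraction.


L2 sq norm = sum(w^2) = 87. J = 4 + 4/5 * 87 = 368/5.

368/5


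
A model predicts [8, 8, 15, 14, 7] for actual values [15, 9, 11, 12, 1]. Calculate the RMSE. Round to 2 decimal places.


MSE = 21.2000. RMSE = sqrt(21.2000) = 4.60.

4.60


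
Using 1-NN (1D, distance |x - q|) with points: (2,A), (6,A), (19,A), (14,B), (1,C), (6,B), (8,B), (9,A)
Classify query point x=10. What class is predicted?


Distances: |2-10|=8, |6-10|=4, |19-10|=9, |14-10|=4, |1-10|=9, |6-10|=4, |8-10|=2, |9-10|=1. 1 nearest: (9,A). Counts: {'A': 1}. Majority class: A.

A


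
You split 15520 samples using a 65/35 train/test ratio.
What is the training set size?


Test set = 15520 * 35% = 5432. Training set = 15520 - 5432 = 10088.

10088


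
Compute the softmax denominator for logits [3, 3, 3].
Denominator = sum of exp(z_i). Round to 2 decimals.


Denom = e^3=20.0855 + e^3=20.0855 + e^3=20.0855. Sum = 60.2565, which rounds to 60.26.

60.26


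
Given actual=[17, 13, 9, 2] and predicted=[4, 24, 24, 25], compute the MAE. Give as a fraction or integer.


MAE = (1/4) * (|17-4|=13 + |13-24|=11 + |9-24|=15 + |2-25|=23). Sum = 62. MAE = 31/2.

31/2


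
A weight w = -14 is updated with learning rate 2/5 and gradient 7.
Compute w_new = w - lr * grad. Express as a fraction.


w_new = -14 - 2/5 * 7 = -14 - 14/5 = -84/5.

-84/5


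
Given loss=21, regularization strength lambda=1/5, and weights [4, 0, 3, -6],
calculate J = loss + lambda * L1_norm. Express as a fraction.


L1 norm = sum(|w|) = 13. J = 21 + 1/5 * 13 = 118/5.

118/5


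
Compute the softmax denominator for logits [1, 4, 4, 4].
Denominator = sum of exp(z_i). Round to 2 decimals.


Denom = e^1=2.7183 + e^4=54.5982 + e^4=54.5982 + e^4=54.5982. Sum = 166.5129, which rounds to 166.51.

166.51


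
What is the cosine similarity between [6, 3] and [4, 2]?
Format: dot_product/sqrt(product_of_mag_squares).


dot = 30. |a|^2 = 45, |b|^2 = 20. cos = 30/sqrt(900).

30/sqrt(900)


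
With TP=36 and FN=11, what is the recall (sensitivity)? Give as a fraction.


Recall = TP / (TP + FN) = 36 / 47 = 36/47.

36/47


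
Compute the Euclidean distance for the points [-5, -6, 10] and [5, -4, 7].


d = sqrt(sum of squared differences). (-5-5)^2=100, (-6--4)^2=4, (10-7)^2=9. Sum = 113.

sqrt(113)


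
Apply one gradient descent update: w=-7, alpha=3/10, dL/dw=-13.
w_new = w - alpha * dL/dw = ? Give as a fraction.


w_new = -7 - 3/10 * -13 = -7 - -39/10 = -31/10.

-31/10


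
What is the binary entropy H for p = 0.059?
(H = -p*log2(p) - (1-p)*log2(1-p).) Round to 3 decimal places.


H = -0.059*log2(0.059) - 0.941*log2(0.941) = 0.323.

0.323


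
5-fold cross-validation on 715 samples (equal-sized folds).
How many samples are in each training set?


Each validation fold has 715/5 = 143 samples. Training set = 715 - 143 = 572.

572


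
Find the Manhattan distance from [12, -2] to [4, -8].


d = sum of absolute differences: |12-4|=8 + |-2--8|=6 = 14.

14


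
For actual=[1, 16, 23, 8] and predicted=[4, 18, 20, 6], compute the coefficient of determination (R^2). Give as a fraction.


Mean(y) = 12. SS_res = 26. SS_tot = 274. R^2 = 1 - 26/(274) = 124/137.

124/137


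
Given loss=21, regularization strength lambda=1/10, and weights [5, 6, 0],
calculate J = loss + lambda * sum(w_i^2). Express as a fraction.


L2 sq norm = sum(w^2) = 61. J = 21 + 1/10 * 61 = 271/10.

271/10


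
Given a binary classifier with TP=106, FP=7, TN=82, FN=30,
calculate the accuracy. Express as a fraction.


Accuracy = (TP + TN) / (TP + TN + FP + FN) = (106 + 82) / 225 = 188/225.

188/225


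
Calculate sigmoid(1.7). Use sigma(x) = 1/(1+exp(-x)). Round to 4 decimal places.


sigma(1.7) = 1/(1+e^(-1.7)) = 1/(1+0.182684) = 1/1.182684 = 0.8455.

0.8455


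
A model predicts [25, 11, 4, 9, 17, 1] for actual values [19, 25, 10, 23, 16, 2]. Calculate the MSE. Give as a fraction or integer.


MSE = (1/6) * ((19-25)^2=36 + (25-11)^2=196 + (10-4)^2=36 + (23-9)^2=196 + (16-17)^2=1 + (2-1)^2=1). Sum = 466. MSE = 233/3.

233/3


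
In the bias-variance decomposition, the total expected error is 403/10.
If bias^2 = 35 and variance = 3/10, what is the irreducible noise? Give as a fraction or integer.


Total error = bias^2 + variance + irreducible noise. So irreducible noise = 403/10 - 35 - 3/10 = 5.

5


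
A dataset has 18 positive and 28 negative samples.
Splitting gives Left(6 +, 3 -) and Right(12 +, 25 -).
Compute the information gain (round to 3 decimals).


H(parent) = 0.9656. H(left) = 0.9183, H(right) = 0.9090. Weighted = (9/46)*0.9183 + (37/46)*0.9090 = 0.9108. IG = 0.9656 - 0.9108 = 0.0548, which rounds to 0.055.

0.055


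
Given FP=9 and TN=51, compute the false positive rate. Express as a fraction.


FPR = FP / (FP + TN) = 9 / 60 = 3/20.

3/20


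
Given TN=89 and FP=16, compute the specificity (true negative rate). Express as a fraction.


Specificity = TN / (TN + FP) = 89 / 105 = 89/105.

89/105


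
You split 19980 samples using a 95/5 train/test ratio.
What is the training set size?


Test set = 19980 * 5% = 999. Training set = 19980 - 999 = 18981.

18981


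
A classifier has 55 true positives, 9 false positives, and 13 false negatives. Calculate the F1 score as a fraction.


Precision = 55/64 = 55/64. Recall = 55/68 = 55/68. F1 = 2*P*R/(P+R) = 5/6.

5/6


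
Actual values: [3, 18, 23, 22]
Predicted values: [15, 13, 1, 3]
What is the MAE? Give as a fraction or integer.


MAE = (1/4) * (|3-15|=12 + |18-13|=5 + |23-1|=22 + |22-3|=19). Sum = 58. MAE = 29/2.

29/2


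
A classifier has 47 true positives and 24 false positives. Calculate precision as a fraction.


Precision = TP / (TP + FP) = 47 / 71 = 47/71.

47/71


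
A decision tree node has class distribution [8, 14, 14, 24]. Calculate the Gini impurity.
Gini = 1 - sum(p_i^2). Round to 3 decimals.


Total = 60. Proportions: 8/60, 14/60, 14/60, 24/60. sum(p_i^2) = 0.2867. Gini = 1 - 0.2867 = 0.7133, which rounds to 0.713.

0.713


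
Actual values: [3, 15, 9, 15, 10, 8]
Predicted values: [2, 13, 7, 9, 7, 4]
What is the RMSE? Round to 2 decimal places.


MSE = 11.6667. RMSE = sqrt(11.6667) = 3.42.

3.42


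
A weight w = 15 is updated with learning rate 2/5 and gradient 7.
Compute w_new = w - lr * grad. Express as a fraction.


w_new = 15 - 2/5 * 7 = 15 - 14/5 = 61/5.

61/5


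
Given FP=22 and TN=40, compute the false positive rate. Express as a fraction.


FPR = FP / (FP + TN) = 22 / 62 = 11/31.

11/31


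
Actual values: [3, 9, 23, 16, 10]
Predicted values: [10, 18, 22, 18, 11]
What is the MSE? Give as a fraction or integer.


MSE = (1/5) * ((3-10)^2=49 + (9-18)^2=81 + (23-22)^2=1 + (16-18)^2=4 + (10-11)^2=1). Sum = 136. MSE = 136/5.

136/5


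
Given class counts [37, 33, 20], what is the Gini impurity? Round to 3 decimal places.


Total = 90. Proportions: 37/90, 33/90, 20/90. sum(p_i^2) = 0.3528. Gini = 1 - 0.3528 = 0.6472, which rounds to 0.647.

0.647


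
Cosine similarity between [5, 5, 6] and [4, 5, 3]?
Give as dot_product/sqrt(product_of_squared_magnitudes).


dot = 63. |a|^2 = 86, |b|^2 = 50. cos = 63/sqrt(4300).

63/sqrt(4300)


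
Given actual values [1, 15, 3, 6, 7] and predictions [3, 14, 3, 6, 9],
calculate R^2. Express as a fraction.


Mean(y) = 32/5. SS_res = 9. SS_tot = 576/5. R^2 = 1 - 9/(576/5) = 59/64.

59/64


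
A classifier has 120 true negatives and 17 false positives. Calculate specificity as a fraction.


Specificity = TN / (TN + FP) = 120 / 137 = 120/137.

120/137


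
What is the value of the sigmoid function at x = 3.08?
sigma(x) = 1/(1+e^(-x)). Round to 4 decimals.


sigma(3.08) = 1/(1+e^(-3.08)) = 1/(1+0.045959) = 1/1.045959 = 0.9561.

0.9561


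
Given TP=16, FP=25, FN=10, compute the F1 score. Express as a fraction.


Precision = 16/41 = 16/41. Recall = 16/26 = 8/13. F1 = 2*P*R/(P+R) = 32/67.

32/67


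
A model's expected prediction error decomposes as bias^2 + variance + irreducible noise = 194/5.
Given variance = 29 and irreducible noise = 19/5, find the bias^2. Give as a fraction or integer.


Total error = bias^2 + variance + irreducible noise. So bias^2 = 194/5 - 29 - 19/5 = 6.

6


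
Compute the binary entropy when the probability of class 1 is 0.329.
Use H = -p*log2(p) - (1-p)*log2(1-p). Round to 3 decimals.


H = -0.329*log2(0.329) - 0.671*log2(0.671) = 0.914.

0.914


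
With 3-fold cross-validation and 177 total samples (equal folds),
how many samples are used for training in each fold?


Each validation fold has 177/3 = 59 samples. Training set = 177 - 59 = 118.

118


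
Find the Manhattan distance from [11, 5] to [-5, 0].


d = sum of absolute differences: |11--5|=16 + |5-0|=5 = 21.

21


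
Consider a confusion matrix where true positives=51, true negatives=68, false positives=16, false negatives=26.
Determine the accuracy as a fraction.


Accuracy = (TP + TN) / (TP + TN + FP + FN) = (51 + 68) / 161 = 17/23.

17/23


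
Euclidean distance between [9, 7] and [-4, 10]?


d = sqrt(sum of squared differences). (9--4)^2=169, (7-10)^2=9. Sum = 178.

sqrt(178)


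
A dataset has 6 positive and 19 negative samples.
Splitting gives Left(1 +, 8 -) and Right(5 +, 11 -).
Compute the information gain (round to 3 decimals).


H(parent) = 0.7950. H(left) = 0.5033, H(right) = 0.8960. Weighted = (9/25)*0.5033 + (16/25)*0.8960 = 0.7546. IG = 0.7950 - 0.7546 = 0.0404, which rounds to 0.040.

0.040


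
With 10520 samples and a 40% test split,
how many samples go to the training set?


Test set = 10520 * 40% = 4208. Training set = 10520 - 4208 = 6312.

6312


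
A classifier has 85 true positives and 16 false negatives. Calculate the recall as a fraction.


Recall = TP / (TP + FN) = 85 / 101 = 85/101.

85/101


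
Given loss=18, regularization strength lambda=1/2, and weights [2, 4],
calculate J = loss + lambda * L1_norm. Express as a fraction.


L1 norm = sum(|w|) = 6. J = 18 + 1/2 * 6 = 21.

21


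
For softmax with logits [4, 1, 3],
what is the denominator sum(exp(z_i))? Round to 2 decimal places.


Denom = e^4=54.5982 + e^1=2.7183 + e^3=20.0855. Sum = 77.4020, which rounds to 77.40.

77.40


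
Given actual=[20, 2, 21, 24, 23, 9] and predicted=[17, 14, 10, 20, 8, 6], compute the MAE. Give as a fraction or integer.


MAE = (1/6) * (|20-17|=3 + |2-14|=12 + |21-10|=11 + |24-20|=4 + |23-8|=15 + |9-6|=3). Sum = 48. MAE = 8.

8


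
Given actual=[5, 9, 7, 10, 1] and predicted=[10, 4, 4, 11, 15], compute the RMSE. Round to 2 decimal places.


MSE = 51.2000. RMSE = sqrt(51.2000) = 7.16.

7.16


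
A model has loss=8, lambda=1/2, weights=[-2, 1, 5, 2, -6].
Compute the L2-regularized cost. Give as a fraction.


L2 sq norm = sum(w^2) = 70. J = 8 + 1/2 * 70 = 43.

43


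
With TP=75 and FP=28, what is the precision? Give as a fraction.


Precision = TP / (TP + FP) = 75 / 103 = 75/103.

75/103


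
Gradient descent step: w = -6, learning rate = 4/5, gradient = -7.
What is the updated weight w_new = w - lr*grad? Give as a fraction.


w_new = -6 - 4/5 * -7 = -6 - -28/5 = -2/5.

-2/5


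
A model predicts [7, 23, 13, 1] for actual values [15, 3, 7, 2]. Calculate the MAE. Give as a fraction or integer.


MAE = (1/4) * (|15-7|=8 + |3-23|=20 + |7-13|=6 + |2-1|=1). Sum = 35. MAE = 35/4.

35/4


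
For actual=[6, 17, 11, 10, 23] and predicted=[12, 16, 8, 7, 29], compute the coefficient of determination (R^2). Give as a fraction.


Mean(y) = 67/5. SS_res = 91. SS_tot = 886/5. R^2 = 1 - 91/(886/5) = 431/886.

431/886


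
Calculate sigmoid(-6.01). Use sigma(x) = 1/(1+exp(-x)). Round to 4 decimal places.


sigma(-6.01) = 1/(1+e^(6.01)) = 1/(1+407.483320) = 1/408.483320 = 0.0024.

0.0024


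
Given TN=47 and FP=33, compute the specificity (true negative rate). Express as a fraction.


Specificity = TN / (TN + FP) = 47 / 80 = 47/80.

47/80


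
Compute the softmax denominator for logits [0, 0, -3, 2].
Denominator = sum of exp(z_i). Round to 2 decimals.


Denom = e^0=1.0000 + e^0=1.0000 + e^-3=0.0498 + e^2=7.3891. Sum = 9.4389, which rounds to 9.44.

9.44


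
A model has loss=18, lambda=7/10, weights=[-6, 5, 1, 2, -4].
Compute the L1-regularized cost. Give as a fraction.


L1 norm = sum(|w|) = 18. J = 18 + 7/10 * 18 = 153/5.

153/5


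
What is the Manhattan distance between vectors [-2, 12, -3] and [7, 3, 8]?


d = sum of absolute differences: |-2-7|=9 + |12-3|=9 + |-3-8|=11 = 29.

29


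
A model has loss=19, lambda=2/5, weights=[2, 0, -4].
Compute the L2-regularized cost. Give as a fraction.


L2 sq norm = sum(w^2) = 20. J = 19 + 2/5 * 20 = 27.

27


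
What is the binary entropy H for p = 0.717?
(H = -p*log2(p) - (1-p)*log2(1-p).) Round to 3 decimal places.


H = -0.717*log2(0.717) - 0.283*log2(0.283) = 0.860.

0.860


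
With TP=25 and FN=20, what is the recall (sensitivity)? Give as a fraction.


Recall = TP / (TP + FN) = 25 / 45 = 5/9.

5/9


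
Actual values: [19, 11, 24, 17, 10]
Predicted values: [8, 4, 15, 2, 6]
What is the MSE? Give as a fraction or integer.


MSE = (1/5) * ((19-8)^2=121 + (11-4)^2=49 + (24-15)^2=81 + (17-2)^2=225 + (10-6)^2=16). Sum = 492. MSE = 492/5.

492/5


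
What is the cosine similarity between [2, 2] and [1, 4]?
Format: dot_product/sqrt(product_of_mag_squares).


dot = 10. |a|^2 = 8, |b|^2 = 17. cos = 10/sqrt(136).

10/sqrt(136)


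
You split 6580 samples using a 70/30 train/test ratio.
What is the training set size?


Test set = 6580 * 30% = 1974. Training set = 6580 - 1974 = 4606.

4606


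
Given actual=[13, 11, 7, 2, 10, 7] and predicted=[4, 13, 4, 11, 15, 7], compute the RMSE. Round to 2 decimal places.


MSE = 33.3333. RMSE = sqrt(33.3333) = 5.77.

5.77


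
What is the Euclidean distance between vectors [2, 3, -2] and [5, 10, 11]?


d = sqrt(sum of squared differences). (2-5)^2=9, (3-10)^2=49, (-2-11)^2=169. Sum = 227.

sqrt(227)


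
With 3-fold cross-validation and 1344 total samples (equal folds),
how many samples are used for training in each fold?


Each validation fold has 1344/3 = 448 samples. Training set = 1344 - 448 = 896.

896


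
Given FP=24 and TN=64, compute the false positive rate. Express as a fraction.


FPR = FP / (FP + TN) = 24 / 88 = 3/11.

3/11


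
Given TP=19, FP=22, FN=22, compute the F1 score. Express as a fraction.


Precision = 19/41 = 19/41. Recall = 19/41 = 19/41. F1 = 2*P*R/(P+R) = 19/41.

19/41


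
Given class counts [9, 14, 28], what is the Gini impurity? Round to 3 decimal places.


Total = 51. Proportions: 9/51, 14/51, 28/51. sum(p_i^2) = 0.4079. Gini = 1 - 0.4079 = 0.5921, which rounds to 0.592.

0.592


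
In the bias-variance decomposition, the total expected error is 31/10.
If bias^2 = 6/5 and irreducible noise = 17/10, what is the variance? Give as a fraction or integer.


Total error = bias^2 + variance + irreducible noise. So variance = 31/10 - 6/5 - 17/10 = 1/5.

1/5


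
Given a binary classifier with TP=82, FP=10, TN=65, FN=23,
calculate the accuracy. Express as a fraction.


Accuracy = (TP + TN) / (TP + TN + FP + FN) = (82 + 65) / 180 = 49/60.

49/60


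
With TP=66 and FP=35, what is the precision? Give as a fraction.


Precision = TP / (TP + FP) = 66 / 101 = 66/101.

66/101


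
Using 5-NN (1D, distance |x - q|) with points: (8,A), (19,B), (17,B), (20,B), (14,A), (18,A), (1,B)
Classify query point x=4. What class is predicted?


Distances: |8-4|=4, |19-4|=15, |17-4|=13, |20-4|=16, |14-4|=10, |18-4|=14, |1-4|=3. 5 nearest: (1,B), (8,A), (14,A), (17,B), (18,A). Counts: {'B': 2, 'A': 3}. Majority class: A.

A


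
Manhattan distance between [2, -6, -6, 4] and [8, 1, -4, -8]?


d = sum of absolute differences: |2-8|=6 + |-6-1|=7 + |-6--4|=2 + |4--8|=12 = 27.

27


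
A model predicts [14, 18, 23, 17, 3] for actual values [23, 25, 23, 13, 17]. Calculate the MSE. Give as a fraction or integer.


MSE = (1/5) * ((23-14)^2=81 + (25-18)^2=49 + (23-23)^2=0 + (13-17)^2=16 + (17-3)^2=196). Sum = 342. MSE = 342/5.

342/5


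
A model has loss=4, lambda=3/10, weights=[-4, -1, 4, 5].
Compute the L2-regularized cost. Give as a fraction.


L2 sq norm = sum(w^2) = 58. J = 4 + 3/10 * 58 = 107/5.

107/5


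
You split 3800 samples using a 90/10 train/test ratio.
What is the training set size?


Test set = 3800 * 10% = 380. Training set = 3800 - 380 = 3420.

3420


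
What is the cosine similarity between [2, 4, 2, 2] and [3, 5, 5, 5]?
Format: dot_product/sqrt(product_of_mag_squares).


dot = 46. |a|^2 = 28, |b|^2 = 84. cos = 46/sqrt(2352).

46/sqrt(2352)


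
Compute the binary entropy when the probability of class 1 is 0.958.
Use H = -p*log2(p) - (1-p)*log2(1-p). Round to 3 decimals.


H = -0.958*log2(0.958) - 0.042*log2(0.042) = 0.251.

0.251


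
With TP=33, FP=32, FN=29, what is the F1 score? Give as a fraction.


Precision = 33/65 = 33/65. Recall = 33/62 = 33/62. F1 = 2*P*R/(P+R) = 66/127.

66/127


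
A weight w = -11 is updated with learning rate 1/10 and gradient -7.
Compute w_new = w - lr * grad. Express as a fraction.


w_new = -11 - 1/10 * -7 = -11 - -7/10 = -103/10.

-103/10


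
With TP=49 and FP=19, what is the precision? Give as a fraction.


Precision = TP / (TP + FP) = 49 / 68 = 49/68.

49/68


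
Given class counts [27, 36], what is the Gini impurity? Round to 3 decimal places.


Total = 63. Proportions: 27/63, 36/63. sum(p_i^2) = 0.5102. Gini = 1 - 0.5102 = 0.4898, which rounds to 0.490.

0.490


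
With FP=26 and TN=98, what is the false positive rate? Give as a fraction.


FPR = FP / (FP + TN) = 26 / 124 = 13/62.

13/62


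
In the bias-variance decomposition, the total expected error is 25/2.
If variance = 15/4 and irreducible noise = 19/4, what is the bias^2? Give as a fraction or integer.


Total error = bias^2 + variance + irreducible noise. So bias^2 = 25/2 - 15/4 - 19/4 = 4.

4


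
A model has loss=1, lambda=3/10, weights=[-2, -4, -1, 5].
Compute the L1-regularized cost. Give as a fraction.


L1 norm = sum(|w|) = 12. J = 1 + 3/10 * 12 = 23/5.

23/5


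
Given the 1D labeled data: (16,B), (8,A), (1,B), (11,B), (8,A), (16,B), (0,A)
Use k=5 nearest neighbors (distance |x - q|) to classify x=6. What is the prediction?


Distances: |16-6|=10, |8-6|=2, |1-6|=5, |11-6|=5, |8-6|=2, |16-6|=10, |0-6|=6. 5 nearest: (8,A), (8,A), (1,B), (11,B), (0,A). Counts: {'A': 3, 'B': 2}. Majority class: A.

A


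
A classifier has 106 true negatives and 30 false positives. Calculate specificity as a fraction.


Specificity = TN / (TN + FP) = 106 / 136 = 53/68.

53/68


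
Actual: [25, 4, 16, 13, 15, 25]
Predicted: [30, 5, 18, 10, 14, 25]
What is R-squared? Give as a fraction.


Mean(y) = 49/3. SS_res = 40. SS_tot = 946/3. R^2 = 1 - 40/(946/3) = 413/473.

413/473


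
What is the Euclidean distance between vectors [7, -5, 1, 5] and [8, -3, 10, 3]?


d = sqrt(sum of squared differences). (7-8)^2=1, (-5--3)^2=4, (1-10)^2=81, (5-3)^2=4. Sum = 90.

sqrt(90)


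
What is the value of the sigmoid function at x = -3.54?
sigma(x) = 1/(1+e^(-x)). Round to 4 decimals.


sigma(-3.54) = 1/(1+e^(3.54)) = 1/(1+34.466919) = 1/35.466919 = 0.0282.

0.0282


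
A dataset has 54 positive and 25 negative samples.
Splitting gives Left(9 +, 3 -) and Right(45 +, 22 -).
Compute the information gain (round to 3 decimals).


H(parent) = 0.9005. H(left) = 0.8113, H(right) = 0.9132. Weighted = (12/79)*0.8113 + (67/79)*0.9132 = 0.8977. IG = 0.9005 - 0.8977 = 0.0028, which rounds to 0.003.

0.003


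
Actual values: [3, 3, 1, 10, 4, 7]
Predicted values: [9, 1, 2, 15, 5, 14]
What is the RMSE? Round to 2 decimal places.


MSE = 19.3333. RMSE = sqrt(19.3333) = 4.40.

4.40


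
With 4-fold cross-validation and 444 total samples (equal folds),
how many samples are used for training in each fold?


Each validation fold has 444/4 = 111 samples. Training set = 444 - 111 = 333.

333


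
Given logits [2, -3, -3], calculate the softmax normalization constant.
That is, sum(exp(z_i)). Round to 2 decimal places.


Denom = e^2=7.3891 + e^-3=0.0498 + e^-3=0.0498. Sum = 7.4887, which rounds to 7.49.

7.49


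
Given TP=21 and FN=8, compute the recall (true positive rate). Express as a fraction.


Recall = TP / (TP + FN) = 21 / 29 = 21/29.

21/29


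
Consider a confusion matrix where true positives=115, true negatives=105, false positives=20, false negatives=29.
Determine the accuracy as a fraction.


Accuracy = (TP + TN) / (TP + TN + FP + FN) = (115 + 105) / 269 = 220/269.

220/269


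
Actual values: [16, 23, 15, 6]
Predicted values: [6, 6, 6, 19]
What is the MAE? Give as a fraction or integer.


MAE = (1/4) * (|16-6|=10 + |23-6|=17 + |15-6|=9 + |6-19|=13). Sum = 49. MAE = 49/4.

49/4


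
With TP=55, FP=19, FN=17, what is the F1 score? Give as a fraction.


Precision = 55/74 = 55/74. Recall = 55/72 = 55/72. F1 = 2*P*R/(P+R) = 55/73.

55/73


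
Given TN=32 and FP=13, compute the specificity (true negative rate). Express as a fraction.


Specificity = TN / (TN + FP) = 32 / 45 = 32/45.

32/45


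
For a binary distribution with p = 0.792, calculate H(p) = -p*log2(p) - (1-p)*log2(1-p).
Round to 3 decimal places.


H = -0.792*log2(0.792) - 0.208*log2(0.208) = 0.738.

0.738


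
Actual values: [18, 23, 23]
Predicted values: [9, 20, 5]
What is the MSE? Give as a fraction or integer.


MSE = (1/3) * ((18-9)^2=81 + (23-20)^2=9 + (23-5)^2=324). Sum = 414. MSE = 138.

138
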